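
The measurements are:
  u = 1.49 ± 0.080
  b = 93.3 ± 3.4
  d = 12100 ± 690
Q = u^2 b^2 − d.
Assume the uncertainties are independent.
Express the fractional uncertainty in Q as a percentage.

Let p = u^2·b^2 = 19300. δp/p = √((2·δu/u)² + (2·δb/b)²) = √(0.0115 + 0.00531) = 0.130, so δp = 2510.
Q = p − d: δQ = √(δp² + δd²) = √(6.29e+06 + 4.76e+05) = 2600
Q = 7230, so δQ/Q = 2600/7230 = 0.360.

36.0%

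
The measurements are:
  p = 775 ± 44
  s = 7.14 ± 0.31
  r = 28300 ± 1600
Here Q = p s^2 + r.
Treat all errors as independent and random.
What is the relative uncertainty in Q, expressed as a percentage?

6.49%

Let w = p·s^2 = 39500. δw/w = √((1·δp/p)² + (2·δs/s)²) = √(0.00322 + 0.00754) = 0.104, so δw = 4100.
Q = w + r: δQ = √(δw² + δr²) = √(1.68e+07 + 2.56e+06) = 4400
Q = 67800, so δQ/Q = 4400/67800 = 0.0649.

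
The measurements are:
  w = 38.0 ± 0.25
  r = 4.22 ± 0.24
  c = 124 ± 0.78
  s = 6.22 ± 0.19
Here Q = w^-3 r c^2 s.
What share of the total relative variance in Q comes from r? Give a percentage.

(δQ/Q)² = (-3·δw/w)² + (1·δr/r)² + (2·δc/c)² + (1·δs/s)²
  w term: (-3×0.00658)² = 0.000390
  r term: (1×0.0569)² = 0.00323
  c term: (2×0.00629)² = 0.000158
  s term: (1×0.0305)² = 0.000933
Total = 0.00472. Share from r = 0.00323/0.00472 = 0.686.

68.6%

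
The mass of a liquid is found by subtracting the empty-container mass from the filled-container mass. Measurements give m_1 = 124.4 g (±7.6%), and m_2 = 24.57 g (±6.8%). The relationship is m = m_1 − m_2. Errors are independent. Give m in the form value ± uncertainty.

Each term contributes (cᵢ δxᵢ)² to (δm)²:
  (δm_1)² = 89.4;  (δm_2)² = 2.79
δm = √(92.2) = 9.60 g
m = 99.83 g.

99.83 ± 9.60 g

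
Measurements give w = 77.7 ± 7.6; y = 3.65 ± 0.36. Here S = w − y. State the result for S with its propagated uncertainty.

For a sum/difference, combine absolute errors in quadrature:
  (δw)² = 57.8;  (δy)² = 0.130
δS = √(57.9) = 7.61
S = 74.0.

74.0 ± 7.61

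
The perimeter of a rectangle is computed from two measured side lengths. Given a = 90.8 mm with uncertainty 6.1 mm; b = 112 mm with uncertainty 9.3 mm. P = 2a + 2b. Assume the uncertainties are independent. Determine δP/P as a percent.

5.48%

Sums and differences: (δP)² = Σ (cᵢ δxᵢ)².
  (2·δa)² = 149;  (2·δb)² = 346
δP = √(495) = 22.2 mm
P = 406 mm, so δP/P = 22.2/406 = 0.0548.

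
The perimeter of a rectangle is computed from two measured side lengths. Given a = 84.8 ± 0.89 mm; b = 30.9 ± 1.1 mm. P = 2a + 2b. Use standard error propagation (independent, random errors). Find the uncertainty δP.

2.83 mm

Sums and differences: (δP)² = Σ (cᵢ δxᵢ)².
  (2·δa)² = 3.17;  (2·δb)² = 4.84
δP = √(8.01) = 2.83 mm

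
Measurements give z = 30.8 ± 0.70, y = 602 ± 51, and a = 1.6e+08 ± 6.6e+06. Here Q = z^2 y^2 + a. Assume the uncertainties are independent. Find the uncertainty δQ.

6.07e+07

Let p = z^2·y^2 = 3.44e+08. δp/p = √((2·δz/z)² + (2·δy/y)²) = √(0.00207 + 0.0287) = 0.175, so δp = 6.03e+07.
Q = p + a: δQ = √(δp² + δa²) = √(3.64e+15 + 4.36e+13) = 6.07e+07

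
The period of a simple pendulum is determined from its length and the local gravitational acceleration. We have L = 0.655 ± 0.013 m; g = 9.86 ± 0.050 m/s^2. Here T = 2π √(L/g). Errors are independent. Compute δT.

Relative error in a monomial: (δT/T)² = Σ (nᵢ · δxᵢ/xᵢ)².
  (½·δL/L)² = (0.5×0.0198)² = 9.85e-05;  (−½·δg/g)² = (-0.5×0.00507)² = 6.43e-06
δT/T = √(0.000105) = 0.0102
T = 1.62 s, so δT = 0.0102 × 1.62 = 0.0166 s.

0.0166 s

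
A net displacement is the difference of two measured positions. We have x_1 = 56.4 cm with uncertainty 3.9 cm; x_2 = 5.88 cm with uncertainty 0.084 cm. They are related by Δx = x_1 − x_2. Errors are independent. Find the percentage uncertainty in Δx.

7.72%

For a sum/difference, combine absolute errors in quadrature:
  (δx_1)² = 15.2;  (δx_2)² = 0.00706
δΔx = √(15.2) = 3.90 cm
Δx = 50.5 cm, so δΔx/Δx = 3.90/50.5 = 0.0772.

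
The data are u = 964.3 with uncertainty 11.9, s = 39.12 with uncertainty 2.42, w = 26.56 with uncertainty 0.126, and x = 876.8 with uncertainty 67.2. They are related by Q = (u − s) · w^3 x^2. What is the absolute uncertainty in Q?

2.06e+12

Let h = u − s = 925.2. δh = √(δu² + δs²) = √(142 + 5.86) = 12.1, so δh/h = 0.0131.
Q is then a monomial in h, w, x:
δQ/Q = √((δh/h)² + (3·δw/w)² + (2·δx/x)²) = √(0.000172 + 0.000203 + 0.0235) = 0.155
Q = 1.333e+13, so δQ = 0.155 × 1.333e+13 = 2.06e+12.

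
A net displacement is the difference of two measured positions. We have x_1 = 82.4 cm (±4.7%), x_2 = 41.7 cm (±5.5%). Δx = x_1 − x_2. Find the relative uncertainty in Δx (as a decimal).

Δx is a linear combination, so absolute uncertainties add in quadrature:
  (δx_1)² = 15.0;  (δx_2)² = 5.26
δΔx = √(20.3) = 4.50 cm
Δx = 40.7 cm, so δΔx/Δx = 4.50/40.7 = 0.111.

0.111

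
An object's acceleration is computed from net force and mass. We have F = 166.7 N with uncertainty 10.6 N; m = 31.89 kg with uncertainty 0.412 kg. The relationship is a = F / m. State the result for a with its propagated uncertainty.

5.227 ± 0.339 m/s^2

For a monomial a ∝ F, m^-1, fractional errors add in quadrature:
  (1·δF/F)² = (1×0.0636)² = 0.00404;  (-1·δm/m)² = (-1×0.0129)² = 0.000167
δa/a = √(0.00421) = 0.0649
a = 5.227 m/s^2, so δa = 0.0649 × 5.227 = 0.339 m/s^2.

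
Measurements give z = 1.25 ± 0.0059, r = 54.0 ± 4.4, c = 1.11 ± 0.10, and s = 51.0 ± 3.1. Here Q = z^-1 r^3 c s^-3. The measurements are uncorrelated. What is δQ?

0.335

Each factor contributes (exponent × relative error)² to (δQ/Q)²:
  (-1·δz/z)² = (-1×0.00472)² = 2.23e-05;  (3·δr/r)² = (3×0.0815)² = 0.0598;  (1·δc/c)² = (1×0.0901)² = 0.00812;  (-3·δs/s)² = (-3×0.0608)² = 0.0333
δQ/Q = √(0.101) = 0.318
Q = 1.05, so δQ = 0.318 × 1.05 = 0.335.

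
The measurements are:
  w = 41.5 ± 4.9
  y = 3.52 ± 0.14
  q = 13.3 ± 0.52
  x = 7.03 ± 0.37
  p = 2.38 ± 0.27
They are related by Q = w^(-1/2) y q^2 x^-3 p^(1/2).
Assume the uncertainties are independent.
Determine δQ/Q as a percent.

19.8%

Products/powers → add relative errors in quadrature, weighted by exponent:
  (−½·δw/w)² = (-0.5×0.118)² = 0.00349;  (1·δy/y)² = (1×0.0398)² = 0.00158;  (2·δq/q)² = (2×0.0391)² = 0.00611;  (-3·δx/x)² = (-3×0.0526)² = 0.0249;  (½·δp/p)² = (0.5×0.113)² = 0.00322
δQ/Q = √(0.0393) = 0.198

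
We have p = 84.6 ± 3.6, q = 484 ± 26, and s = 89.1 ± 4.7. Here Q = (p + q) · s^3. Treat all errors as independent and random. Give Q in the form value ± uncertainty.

Let u = p + q = 569. δu = √(δp² + δq²) = √(13.0 + 676) = 26.2, so δu/u = 0.0462.
Q is then a monomial in u, s:
δQ/Q = √((δu/u)² + (3·δs/s)²) = √(0.00213 + 0.0250) = 0.165
Q = 4.02e+08, so δQ = 0.165 × 4.02e+08 = 6.63e+07.

(4.02 ± 0.663) × 10^8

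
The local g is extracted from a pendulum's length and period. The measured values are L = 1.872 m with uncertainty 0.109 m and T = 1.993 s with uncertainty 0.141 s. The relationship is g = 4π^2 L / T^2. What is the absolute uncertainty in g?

2.85 m/s^2

Products/powers → add relative errors in quadrature, weighted by exponent:
  (1·δL/L)² = (1×0.0582)² = 0.00339;  (-2·δT/T)² = (-2×0.0707)² = 0.0200
δg/g = √(0.0234) = 0.153
g = 18.61 m/s^2, so δg = 0.153 × 18.61 = 2.85 m/s^2.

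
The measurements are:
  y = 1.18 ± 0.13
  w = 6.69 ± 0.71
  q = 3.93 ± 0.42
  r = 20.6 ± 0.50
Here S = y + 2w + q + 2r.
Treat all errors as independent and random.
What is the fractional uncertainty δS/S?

0.0300

Sums and differences: (δS)² = Σ (cᵢ δxᵢ)².
  (δy)² = 0.0169;  (2·δw)² = 2.02;  (δq)² = 0.176;  (2·δr)² = 1.00
δS = √(3.21) = 1.79
S = 59.7, so δS/S = 1.79/59.7 = 0.0300.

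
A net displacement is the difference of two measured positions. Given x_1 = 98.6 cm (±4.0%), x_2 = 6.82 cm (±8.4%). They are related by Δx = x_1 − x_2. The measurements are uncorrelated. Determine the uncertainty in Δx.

Sums and differences: (δΔx)² = Σ (cᵢ δxᵢ)².
  (δx_1)² = 15.6;  (δx_2)² = 0.328
δΔx = √(15.9) = 3.99 cm

3.99 cm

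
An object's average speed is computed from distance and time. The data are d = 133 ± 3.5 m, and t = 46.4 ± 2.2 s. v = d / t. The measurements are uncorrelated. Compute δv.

Relative error in a monomial: (δv/v)² = Σ (nᵢ · δxᵢ/xᵢ)².
  (1·δd/d)² = (1×0.0263)² = 0.000693;  (-1·δt/t)² = (-1×0.0474)² = 0.00225
δv/v = √(0.00294) = 0.0542
v = 2.87 m/s, so δv = 0.0542 × 2.87 = 0.155 m/s.

0.155 m/s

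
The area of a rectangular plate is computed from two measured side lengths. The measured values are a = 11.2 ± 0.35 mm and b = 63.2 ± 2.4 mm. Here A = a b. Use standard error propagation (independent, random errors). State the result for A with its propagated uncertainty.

A is a product of powers, so relative uncertainties combine in quadrature:
  (1·δa/a)² = (1×0.0312)² = 0.000977;  (1·δb/b)² = (1×0.0380)² = 0.00144
δA/A = √(0.00242) = 0.0492
A = 708 mm^2, so δA = 0.0492 × 708 = 34.8 mm^2.

708 ± 34.8 mm^2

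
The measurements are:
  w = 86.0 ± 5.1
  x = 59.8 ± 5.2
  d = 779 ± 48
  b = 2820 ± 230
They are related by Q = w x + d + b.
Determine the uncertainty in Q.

Let p = w·x = 5140. δp/p = √((1·δw/w)² + (1·δx/x)²) = √(0.00352 + 0.00756) = 0.105, so δp = 541.
Q = p + d + b: δQ = √(δp² + δd² + δb²) = √(2.93e+05 + 2300 + 52900) = 590

590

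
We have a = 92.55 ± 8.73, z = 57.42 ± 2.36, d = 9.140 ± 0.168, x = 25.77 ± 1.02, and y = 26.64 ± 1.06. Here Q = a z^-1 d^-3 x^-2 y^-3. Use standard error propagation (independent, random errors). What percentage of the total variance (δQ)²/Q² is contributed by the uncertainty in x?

(δQ/Q)² = (1·δa/a)² + (-1·δz/z)² + (-3·δd/d)² + (-2·δx/x)² + (-3·δy/y)²
  a term: (1×0.0943)² = 0.00890
  z term: (-1×0.0411)² = 0.00169
  d term: (-3×0.0184)² = 0.00304
  x term: (-2×0.0396)² = 0.00627
  y term: (-3×0.0398)² = 0.0142
Total = 0.0341. Share from x = 0.00627/0.0341 = 0.184.

18.4%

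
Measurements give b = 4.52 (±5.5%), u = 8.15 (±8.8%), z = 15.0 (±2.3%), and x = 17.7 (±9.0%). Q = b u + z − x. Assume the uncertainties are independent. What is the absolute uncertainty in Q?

4.16

Let p = b·u = 36.8. δp/p = √((1·δb/b)² + (1·δu/u)²) = √(0.00302 + 0.00774) = 0.104, so δp = 3.82.
Q = p + z − x: δQ = √(δp² + δz² + δx²) = √(14.6 + 0.119 + 2.54) = 4.16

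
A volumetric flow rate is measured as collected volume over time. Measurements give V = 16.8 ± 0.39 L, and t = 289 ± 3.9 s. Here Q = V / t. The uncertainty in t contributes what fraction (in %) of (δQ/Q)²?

(δQ/Q)² = (1·δV/V)² + (-1·δt/t)²
  V term: (1×0.0232)² = 0.000539
  t term: (-1×0.0135)² = 0.000182
Total = 0.000721. Share from t = 0.000182/0.000721 = 0.253.

25.3%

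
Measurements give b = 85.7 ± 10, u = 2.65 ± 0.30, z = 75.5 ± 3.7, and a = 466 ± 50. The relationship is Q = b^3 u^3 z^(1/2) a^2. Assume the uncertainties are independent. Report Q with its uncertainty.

For a monomial Q ∝ b^3, u^3, z^(1/2), a^2, fractional errors add in quadrature:
  (3·δb/b)² = (3×0.117)² = 0.123;  (3·δu/u)² = (3×0.113)² = 0.115;  (½·δz/z)² = (0.5×0.0490)² = 0.000600;  (2·δa/a)² = (2×0.107)² = 0.0460
δQ/Q = √(0.285) = 0.533
Q = 2.21e+13, so δQ = 0.533 × 2.21e+13 = 1.18e+13.

(2.21 ± 1.18) × 10^13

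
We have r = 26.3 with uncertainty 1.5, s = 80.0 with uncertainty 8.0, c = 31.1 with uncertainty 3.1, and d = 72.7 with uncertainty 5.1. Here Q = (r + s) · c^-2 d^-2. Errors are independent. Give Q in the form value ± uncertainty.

(2.08 ± 0.531) × 10^-5

Let u = r + s = 106. δu = √(δr² + δs²) = √(2.25 + 64.0) = 8.14, so δu/u = 0.0766.
Q is then a monomial in u, c, d:
δQ/Q = √((δu/u)² + (-2·δc/c)² + (-2·δd/d)²) = √(0.00586 + 0.0397 + 0.0197) = 0.256
Q = 2.08e-05, so δQ = 0.256 × 2.08e-05 = 5.31e-06.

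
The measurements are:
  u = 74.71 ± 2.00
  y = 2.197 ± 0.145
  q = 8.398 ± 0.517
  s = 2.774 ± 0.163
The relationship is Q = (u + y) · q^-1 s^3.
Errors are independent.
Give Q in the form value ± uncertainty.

195.5 ± 36.9

Let w = u + y = 76.91. δw = √(δu² + δy²) = √(4.00 + 0.0210) = 2.01, so δw/w = 0.0261.
Q is then a monomial in w, q, s:
δQ/Q = √((δw/w)² + (-1·δq/q)² + (3·δs/s)²) = √(0.000680 + 0.00379 + 0.0311) = 0.189
Q = 195.5, so δQ = 0.189 × 195.5 = 36.9.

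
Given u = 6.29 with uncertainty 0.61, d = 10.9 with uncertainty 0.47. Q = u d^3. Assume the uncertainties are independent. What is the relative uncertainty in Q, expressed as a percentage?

16.2%

Products/powers → add relative errors in quadrature, weighted by exponent:
  (1·δu/u)² = (1×0.0970)² = 0.00940;  (3·δd/d)² = (3×0.0431)² = 0.0167
δQ/Q = √(0.0261) = 0.162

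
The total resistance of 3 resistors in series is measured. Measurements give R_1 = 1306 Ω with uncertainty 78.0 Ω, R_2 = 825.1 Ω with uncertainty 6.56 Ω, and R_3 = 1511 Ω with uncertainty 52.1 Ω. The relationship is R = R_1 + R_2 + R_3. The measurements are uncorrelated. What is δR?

Absolute uncertainties add in quadrature for a linear combination:
  (δR_1)² = 6080;  (δR_2)² = 43.0;  (δR_3)² = 2710
δR = √(8840) = 94.0 Ω

94.0 Ω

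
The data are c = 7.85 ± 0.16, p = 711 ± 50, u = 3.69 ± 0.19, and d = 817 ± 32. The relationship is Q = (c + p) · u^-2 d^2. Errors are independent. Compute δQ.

Let w = c + p = 719. δw = √(δc² + δp²) = √(0.0256 + 2500) = 50.0, so δw/w = 0.0696.
Q is then a monomial in w, u, d:
δQ/Q = √((δw/w)² + (-2·δu/u)² + (2·δd/d)²) = √(0.00484 + 0.0106 + 0.00614) = 0.147
Q = 3.52e+07, so δQ = 0.147 × 3.52e+07 = 5.18e+06.

5.18e+06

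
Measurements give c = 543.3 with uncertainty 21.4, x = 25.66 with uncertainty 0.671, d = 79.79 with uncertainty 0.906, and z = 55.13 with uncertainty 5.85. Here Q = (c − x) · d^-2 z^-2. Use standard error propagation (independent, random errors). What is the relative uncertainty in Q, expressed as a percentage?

21.7%

Let u = c − x = 517.6. δu = √(δc² + δx²) = √(458 + 0.450) = 21.4, so δu/u = 0.0414.
Q is then a monomial in u, d, z:
δQ/Q = √((δu/u)² + (-2·δd/d)² + (-2·δz/z)²) = √(0.00171 + 0.000516 + 0.0450) = 0.217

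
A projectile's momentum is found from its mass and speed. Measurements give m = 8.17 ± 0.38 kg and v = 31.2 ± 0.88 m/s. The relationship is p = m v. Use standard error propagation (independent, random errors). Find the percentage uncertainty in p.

Since p is a product/quotient, work with relative uncertainties:
  (1·δm/m)² = (1×0.0465)² = 0.00216;  (1·δv/v)² = (1×0.0282)² = 0.000796
δp/p = √(0.00296) = 0.0544

5.44%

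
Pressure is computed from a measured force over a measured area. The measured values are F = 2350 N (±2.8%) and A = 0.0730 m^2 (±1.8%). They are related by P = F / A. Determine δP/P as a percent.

For a monomial P ∝ F, A^-1, fractional errors add in quadrature:
  (1·δF/F)² = (1×0.0280)² = 0.000784;  (-1·δA/A)² = (-1×0.0180)² = 0.000324
δP/P = √(0.00111) = 0.0333

3.33%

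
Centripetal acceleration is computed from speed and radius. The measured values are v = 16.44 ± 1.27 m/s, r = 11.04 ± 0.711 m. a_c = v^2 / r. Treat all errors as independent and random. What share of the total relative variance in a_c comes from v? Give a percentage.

85.2%

(δa_c/a_c)² = (2·δv/v)² + (-1·δr/r)²
  v term: (2×0.0773)² = 0.0239
  r term: (-1×0.0644)² = 0.00415
Total = 0.0280. Share from v = 0.0239/0.0280 = 0.852.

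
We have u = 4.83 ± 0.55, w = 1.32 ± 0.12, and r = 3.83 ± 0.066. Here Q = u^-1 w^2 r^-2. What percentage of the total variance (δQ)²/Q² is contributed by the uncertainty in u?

27.5%

(δQ/Q)² = (-1·δu/u)² + (2·δw/w)² + (-2·δr/r)²
  u term: (-1×0.114)² = 0.0130
  w term: (2×0.0909)² = 0.0331
  r term: (-2×0.0172)² = 0.00119
Total = 0.0472. Share from u = 0.0130/0.0472 = 0.275.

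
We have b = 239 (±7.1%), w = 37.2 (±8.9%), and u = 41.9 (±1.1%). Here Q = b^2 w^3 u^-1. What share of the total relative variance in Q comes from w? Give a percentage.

(δQ/Q)² = (2·δb/b)² + (3·δw/w)² + (-1·δu/u)²
  b term: (2×0.0710)² = 0.0202
  w term: (3×0.0890)² = 0.0713
  u term: (-1×0.0110)² = 0.000121
Total = 0.0916. Share from w = 0.0713/0.0916 = 0.778.

77.8%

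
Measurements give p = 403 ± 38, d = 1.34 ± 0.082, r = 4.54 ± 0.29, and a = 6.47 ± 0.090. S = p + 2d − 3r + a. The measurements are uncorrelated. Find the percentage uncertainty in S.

9.54%

For a sum/difference, combine absolute errors in quadrature:
  (δp)² = 1440;  (2·δd)² = 0.0269;  (3·δr)² = 0.757;  (δa)² = 0.00810
δS = √(1440) = 38.0
S = 399, so δS/S = 38.0/399 = 0.0954.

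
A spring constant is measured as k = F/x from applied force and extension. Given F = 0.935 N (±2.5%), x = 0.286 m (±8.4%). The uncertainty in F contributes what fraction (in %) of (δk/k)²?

(δk/k)² = (1·δF/F)² + (-1·δx/x)²
  F term: (1×0.0250)² = 0.000625
  x term: (-1×0.0840)² = 0.00706
Total = 0.00768. Share from F = 0.000625/0.00768 = 0.0814.

8.14%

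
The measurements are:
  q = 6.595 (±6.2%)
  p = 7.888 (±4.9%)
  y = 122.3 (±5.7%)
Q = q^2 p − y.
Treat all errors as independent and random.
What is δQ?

Let w = q^2·p = 343.1. δw/w = √((2·δq/q)² + (1·δp/p)²) = √(0.0154 + 0.00240) = 0.133, so δw = 45.7.
Q = w − y: δQ = √(δw² + δy²) = √(2090 + 48.6) = 46.3

46.3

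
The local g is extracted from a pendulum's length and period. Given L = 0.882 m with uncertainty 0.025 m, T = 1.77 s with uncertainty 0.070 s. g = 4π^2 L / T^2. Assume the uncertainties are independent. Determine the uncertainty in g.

For a monomial g ∝ L, T^-2, fractional errors add in quadrature:
  (1·δL/L)² = (1×0.0283)² = 0.000803;  (-2·δT/T)² = (-2×0.0395)² = 0.00626
δg/g = √(0.00706) = 0.0840
g = 11.1 m/s^2, so δg = 0.0840 × 11.1 = 0.934 m/s^2.

0.934 m/s^2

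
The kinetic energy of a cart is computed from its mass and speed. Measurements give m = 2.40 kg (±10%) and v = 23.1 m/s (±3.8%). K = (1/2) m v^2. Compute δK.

80.4 J

Each factor contributes (exponent × relative error)² to (δK/K)²:
  (1·δm/m)² = (1×0.100)² = 0.0100;  (2·δv/v)² = (2×0.0380)² = 0.00578
δK/K = √(0.0158) = 0.126
K = 640 J, so δK = 0.126 × 640 = 80.4 J.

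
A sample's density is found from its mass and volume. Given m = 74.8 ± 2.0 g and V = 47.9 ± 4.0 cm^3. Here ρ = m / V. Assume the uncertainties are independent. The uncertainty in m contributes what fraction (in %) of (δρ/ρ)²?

9.30%

(δρ/ρ)² = (1·δm/m)² + (-1·δV/V)²
  m term: (1×0.0267)² = 0.000715
  V term: (-1×0.0835)² = 0.00697
Total = 0.00769. Share from m = 0.000715/0.00769 = 0.0930.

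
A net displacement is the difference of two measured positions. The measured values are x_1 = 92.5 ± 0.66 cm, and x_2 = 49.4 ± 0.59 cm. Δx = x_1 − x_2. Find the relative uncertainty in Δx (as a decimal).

Δx is a linear combination, so absolute uncertainties add in quadrature:
  (δx_1)² = 0.436;  (δx_2)² = 0.348
δΔx = √(0.784) = 0.885 cm
Δx = 43.1 cm, so δΔx/Δx = 0.885/43.1 = 0.0205.

0.0205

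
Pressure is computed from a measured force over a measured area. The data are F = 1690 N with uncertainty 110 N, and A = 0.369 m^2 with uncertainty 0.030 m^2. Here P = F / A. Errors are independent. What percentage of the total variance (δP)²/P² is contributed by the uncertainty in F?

39.1%

(δP/P)² = (1·δF/F)² + (-1·δA/A)²
  F term: (1×0.0651)² = 0.00424
  A term: (-1×0.0813)² = 0.00661
Total = 0.0108. Share from F = 0.00424/0.0108 = 0.391.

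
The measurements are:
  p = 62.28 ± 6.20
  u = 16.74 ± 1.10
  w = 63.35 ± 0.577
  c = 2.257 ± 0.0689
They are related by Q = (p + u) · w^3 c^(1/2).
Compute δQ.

Let h = p + u = 79.02. δh = √(δp² + δu²) = √(38.4 + 1.21) = 6.30, so δh/h = 0.0797.
Q is then a monomial in h, w, c:
δQ/Q = √((δh/h)² + (3·δw/w)² + (½·δc/c)²) = √(0.00635 + 0.000747 + 0.000233) = 0.0856
Q = 3.018e+07, so δQ = 0.0856 × 3.018e+07 = 2.58e+06.

2.58e+06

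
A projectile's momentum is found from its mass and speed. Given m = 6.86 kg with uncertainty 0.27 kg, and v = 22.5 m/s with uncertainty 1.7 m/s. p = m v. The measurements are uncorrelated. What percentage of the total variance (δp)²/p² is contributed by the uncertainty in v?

(δp/p)² = (1·δm/m)² + (1·δv/v)²
  m term: (1×0.0394)² = 0.00155
  v term: (1×0.0756)² = 0.00571
Total = 0.00726. Share from v = 0.00571/0.00726 = 0.787.

78.7%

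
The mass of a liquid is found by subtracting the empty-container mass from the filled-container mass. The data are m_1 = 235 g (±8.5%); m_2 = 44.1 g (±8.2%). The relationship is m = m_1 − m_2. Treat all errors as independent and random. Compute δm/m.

0.106

Absolute uncertainties add in quadrature for a linear combination:
  (δm_1)² = 399;  (δm_2)² = 13.1
δm = √(412) = 20.3 g
m = 191 g, so δm/m = 20.3/191 = 0.106.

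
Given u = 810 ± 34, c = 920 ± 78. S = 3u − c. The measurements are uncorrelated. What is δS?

Sums and differences: (δS)² = Σ (cᵢ δxᵢ)².
  (3·δu)² = 10400;  (δc)² = 6080
δS = √(16500) = 128

128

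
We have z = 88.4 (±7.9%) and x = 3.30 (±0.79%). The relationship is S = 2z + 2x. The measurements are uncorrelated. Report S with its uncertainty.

183 ± 14.0

S is a linear combination, so absolute uncertainties add in quadrature:
  (2·δz)² = 195;  (2·δx)² = 0.00272
δS = √(195) = 14.0
S = 183.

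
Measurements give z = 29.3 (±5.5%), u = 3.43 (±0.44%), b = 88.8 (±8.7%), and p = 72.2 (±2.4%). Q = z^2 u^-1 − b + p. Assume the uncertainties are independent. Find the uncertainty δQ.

Let w = z^2·u^-1 = 250. δw/w = √((2·δz/z)² + (-1·δu/u)²) = √(0.0121 + 1.94e-05) = 0.110, so δw = 27.6.
Q = w − b + p: δQ = √(δw² + δb² + δp²) = √(759 + 59.7 + 3.00) = 28.7

28.7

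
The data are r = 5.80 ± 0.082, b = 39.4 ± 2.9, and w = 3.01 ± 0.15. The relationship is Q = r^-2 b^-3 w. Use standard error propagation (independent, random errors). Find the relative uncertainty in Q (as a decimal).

0.228

For a monomial Q ∝ r^-2, b^-3, w, fractional errors add in quadrature:
  (-2·δr/r)² = (-2×0.0141)² = 0.000800;  (-3·δb/b)² = (-3×0.0736)² = 0.0488;  (1·δw/w)² = (1×0.0498)² = 0.00248
δQ/Q = √(0.0520) = 0.228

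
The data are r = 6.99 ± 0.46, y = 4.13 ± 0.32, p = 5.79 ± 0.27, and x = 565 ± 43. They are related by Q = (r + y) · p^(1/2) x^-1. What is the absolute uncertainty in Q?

Let u = r + y = 11.1. δu = √(δr² + δy²) = √(0.212 + 0.102) = 0.560, so δu/u = 0.0504.
Q is then a monomial in u, p, x:
δQ/Q = √((δu/u)² + (½·δp/p)² + (-1·δx/x)²) = √(0.00254 + 0.000544 + 0.00579) = 0.0942
Q = 0.0474, so δQ = 0.0942 × 0.0474 = 0.00446.

0.00446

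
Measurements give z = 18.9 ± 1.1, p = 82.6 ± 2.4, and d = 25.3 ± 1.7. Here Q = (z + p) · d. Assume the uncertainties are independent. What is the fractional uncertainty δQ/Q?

0.0721

Let u = z + p = 102. δu = √(δz² + δp²) = √(1.21 + 5.76) = 2.64, so δu/u = 0.0260.
Q is then a monomial in u, d:
δQ/Q = √((δu/u)² + (1·δd/d)²) = √(0.000677 + 0.00451) = 0.0721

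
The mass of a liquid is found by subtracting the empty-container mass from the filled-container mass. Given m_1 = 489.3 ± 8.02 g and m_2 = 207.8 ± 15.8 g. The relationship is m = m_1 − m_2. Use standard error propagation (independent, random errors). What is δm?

17.7 g

Sums and differences: (δm)² = Σ (cᵢ δxᵢ)².
  (δm_1)² = 64.3;  (δm_2)² = 250
δm = √(314) = 17.7 g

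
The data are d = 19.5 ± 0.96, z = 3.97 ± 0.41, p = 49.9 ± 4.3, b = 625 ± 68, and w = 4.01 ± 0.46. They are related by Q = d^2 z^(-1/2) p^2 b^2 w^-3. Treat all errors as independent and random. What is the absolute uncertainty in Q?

For a monomial Q ∝ d^2, z^(-1/2), p^2, b^2, w^-3, fractional errors add in quadrature:
  (2·δd/d)² = (2×0.0492)² = 0.00969;  (−½·δz/z)² = (-0.5×0.103)² = 0.00267;  (2·δp/p)² = (2×0.0862)² = 0.0297;  (2·δb/b)² = (2×0.109)² = 0.0473;  (-3·δw/w)² = (-3×0.115)² = 0.118
δQ/Q = √(0.208) = 0.456
Q = 2.88e+09, so δQ = 0.456 × 2.88e+09 = 1.31e+09.

1.31e+09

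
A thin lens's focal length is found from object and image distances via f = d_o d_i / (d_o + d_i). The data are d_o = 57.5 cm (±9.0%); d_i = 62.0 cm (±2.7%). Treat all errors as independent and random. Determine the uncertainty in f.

1.45 cm

∂f/∂d_o = (d_i/(d_o+d_i))² = 0.269;  ∂f/∂d_i = (d_o/(d_o+d_i))² = 0.232
δf = √((∂f/∂d_o · δd_o)² + (∂f/∂d_i · δd_i)²) = √(1.94 + 0.150) = 1.45 cm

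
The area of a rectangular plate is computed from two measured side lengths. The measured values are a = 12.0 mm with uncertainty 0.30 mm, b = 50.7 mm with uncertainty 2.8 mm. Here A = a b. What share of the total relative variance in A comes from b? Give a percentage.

83.0%

(δA/A)² = (1·δa/a)² + (1·δb/b)²
  a term: (1×0.0250)² = 0.000625
  b term: (1×0.0552)² = 0.00305
Total = 0.00368. Share from b = 0.00305/0.00368 = 0.830.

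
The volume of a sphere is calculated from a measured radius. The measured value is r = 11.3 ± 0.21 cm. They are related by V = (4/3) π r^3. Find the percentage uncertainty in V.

5.58%

V ∝ r^3, so δV/V = |3| · δr/r = 3 × 0.0186 = 0.0558.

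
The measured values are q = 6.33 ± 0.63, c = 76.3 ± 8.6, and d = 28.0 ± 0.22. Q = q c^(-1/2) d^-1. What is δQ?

0.00297

Relative error in a monomial: (δQ/Q)² = Σ (nᵢ · δxᵢ/xᵢ)².
  (1·δq/q)² = (1×0.0995)² = 0.00991;  (−½·δc/c)² = (-0.5×0.113)² = 0.00318;  (-1·δd/d)² = (-1×0.00786)² = 6.17e-05
δQ/Q = √(0.0131) = 0.115
Q = 0.0259, so δQ = 0.115 × 0.0259 = 0.00297.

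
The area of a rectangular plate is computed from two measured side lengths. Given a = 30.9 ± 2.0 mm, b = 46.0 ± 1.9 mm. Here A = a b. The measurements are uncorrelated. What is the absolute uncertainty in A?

A is a product of powers, so relative uncertainties combine in quadrature:
  (1·δa/a)² = (1×0.0647)² = 0.00419;  (1·δb/b)² = (1×0.0413)² = 0.00171
δA/A = √(0.00590) = 0.0768
A = 1420 mm^2, so δA = 0.0768 × 1420 = 109 mm^2.

109 mm^2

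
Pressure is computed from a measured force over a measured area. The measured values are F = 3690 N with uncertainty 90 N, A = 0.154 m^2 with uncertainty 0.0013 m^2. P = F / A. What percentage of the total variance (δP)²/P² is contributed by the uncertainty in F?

89.3%

(δP/P)² = (1·δF/F)² + (-1·δA/A)²
  F term: (1×0.0244)² = 0.000595
  A term: (-1×0.00844)² = 7.13e-05
Total = 0.000666. Share from F = 0.000595/0.000666 = 0.893.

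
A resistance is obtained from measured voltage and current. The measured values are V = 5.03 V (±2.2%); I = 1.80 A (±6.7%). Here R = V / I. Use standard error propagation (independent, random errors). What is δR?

R is a product of powers, so relative uncertainties combine in quadrature:
  (1·δV/V)² = (1×0.0220)² = 0.000484;  (-1·δI/I)² = (-1×0.0670)² = 0.00449
δR/R = √(0.00497) = 0.0705
R = 2.79 Ω, so δR = 0.0705 × 2.79 = 0.197 Ω.

0.197 Ω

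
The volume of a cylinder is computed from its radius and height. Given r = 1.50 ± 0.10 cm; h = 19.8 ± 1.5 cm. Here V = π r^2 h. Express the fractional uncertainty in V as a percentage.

Relative error in a monomial: (δV/V)² = Σ (nᵢ · δxᵢ/xᵢ)².
  (2·δr/r)² = (2×0.0667)² = 0.0178;  (1·δh/h)² = (1×0.0758)² = 0.00574
δV/V = √(0.0235) = 0.153

15.3%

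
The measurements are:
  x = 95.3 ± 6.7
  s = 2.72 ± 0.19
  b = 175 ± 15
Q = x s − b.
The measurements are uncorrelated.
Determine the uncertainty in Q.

Let p = x·s = 259. δp/p = √((1·δx/x)² + (1·δs/s)²) = √(0.00494 + 0.00488) = 0.0991, so δp = 25.7.
Q = p − b: δQ = √(δp² + δb²) = √(660 + 225) = 29.7

29.7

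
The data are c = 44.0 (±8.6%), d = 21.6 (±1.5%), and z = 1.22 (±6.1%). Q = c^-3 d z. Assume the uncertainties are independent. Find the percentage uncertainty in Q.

26.6%

Since Q is a product/quotient, work with relative uncertainties:
  (-3·δc/c)² = (-3×0.0860)² = 0.0666;  (1·δd/d)² = (1×0.0150)² = 0.000225;  (1·δz/z)² = (1×0.0610)² = 0.00372
δQ/Q = √(0.0705) = 0.266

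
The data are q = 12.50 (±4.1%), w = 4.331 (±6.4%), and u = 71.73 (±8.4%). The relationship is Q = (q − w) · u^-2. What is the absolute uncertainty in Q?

0.000290

Let h = q − w = 8.169. δh = √(δq² + δw²) = √(0.263 + 0.0768) = 0.583, so δh/h = 0.0713.
Q is then a monomial in h, u:
δQ/Q = √((δh/h)² + (-2·δu/u)²) = √(0.00509 + 0.0282) = 0.183
Q = 0.001588, so δQ = 0.183 × 0.001588 = 0.000290.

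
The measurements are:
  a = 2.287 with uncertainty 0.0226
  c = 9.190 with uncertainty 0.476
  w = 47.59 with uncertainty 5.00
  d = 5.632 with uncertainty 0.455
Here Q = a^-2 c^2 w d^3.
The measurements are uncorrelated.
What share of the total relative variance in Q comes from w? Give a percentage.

(δQ/Q)² = (-2·δa/a)² + (2·δc/c)² + (1·δw/w)² + (3·δd/d)²
  a term: (-2×0.00988)² = 0.000391
  c term: (2×0.0518)² = 0.0107
  w term: (1×0.105)² = 0.0110
  d term: (3×0.0808)² = 0.0587
Total = 0.0809. Share from w = 0.0110/0.0809 = 0.136.

13.6%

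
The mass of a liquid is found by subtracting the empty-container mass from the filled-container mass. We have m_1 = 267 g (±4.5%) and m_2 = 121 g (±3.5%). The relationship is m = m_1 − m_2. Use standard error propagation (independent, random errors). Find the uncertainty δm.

12.7 g

Sums and differences: (δm)² = Σ (cᵢ δxᵢ)².
  (δm_1)² = 144;  (δm_2)² = 17.9
δm = √(162) = 12.7 g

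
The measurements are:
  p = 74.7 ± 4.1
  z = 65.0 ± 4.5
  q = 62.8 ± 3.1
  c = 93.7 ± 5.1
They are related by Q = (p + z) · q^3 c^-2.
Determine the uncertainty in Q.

744

Let u = p + z = 140. δu = √(δp² + δz²) = √(16.8 + 20.2) = 6.09, so δu/u = 0.0436.
Q is then a monomial in u, q, c:
δQ/Q = √((δu/u)² + (3·δq/q)² + (-2·δc/c)²) = √(0.00190 + 0.0219 + 0.0119) = 0.189
Q = 3940, so δQ = 0.189 × 3940 = 744.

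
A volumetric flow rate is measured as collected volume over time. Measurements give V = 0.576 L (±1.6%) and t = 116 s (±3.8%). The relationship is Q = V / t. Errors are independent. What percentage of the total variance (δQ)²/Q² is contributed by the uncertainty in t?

(δQ/Q)² = (1·δV/V)² + (-1·δt/t)²
  V term: (1×0.0160)² = 0.000256
  t term: (-1×0.0380)² = 0.00144
Total = 0.00170. Share from t = 0.00144/0.00170 = 0.849.

84.9%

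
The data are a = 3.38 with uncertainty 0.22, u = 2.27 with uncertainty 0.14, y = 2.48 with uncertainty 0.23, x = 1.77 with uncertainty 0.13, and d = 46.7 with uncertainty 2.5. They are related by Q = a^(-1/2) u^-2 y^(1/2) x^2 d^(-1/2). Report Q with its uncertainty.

Each factor contributes (exponent × relative error)² to (δQ/Q)²:
  (−½·δa/a)² = (-0.5×0.0651)² = 0.00106;  (-2·δu/u)² = (-2×0.0617)² = 0.0152;  (½·δy/y)² = (0.5×0.0927)² = 0.00215;  (2·δx/x)² = (2×0.0734)² = 0.0216;  (−½·δd/d)² = (-0.5×0.0535)² = 0.000716
δQ/Q = √(0.0407) = 0.202
Q = 0.0762, so δQ = 0.202 × 0.0762 = 0.0154.

0.0762 ± 0.0154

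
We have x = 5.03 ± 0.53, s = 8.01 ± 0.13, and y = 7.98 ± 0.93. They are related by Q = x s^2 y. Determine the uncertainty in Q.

Products/powers → add relative errors in quadrature, weighted by exponent:
  (1·δx/x)² = (1×0.105)² = 0.0111;  (2·δs/s)² = (2×0.0162)² = 0.00105;  (1·δy/y)² = (1×0.117)² = 0.0136
δQ/Q = √(0.0257) = 0.160
Q = 2580, so δQ = 0.160 × 2580 = 413.

413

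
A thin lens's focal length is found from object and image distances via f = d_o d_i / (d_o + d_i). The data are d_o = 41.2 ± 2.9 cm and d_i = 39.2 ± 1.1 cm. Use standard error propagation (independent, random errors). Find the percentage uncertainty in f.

3.72%

∂f/∂d_o = (d_i/(d_o+d_i))² = 0.238;  ∂f/∂d_i = (d_o/(d_o+d_i))² = 0.263
δf = √((∂f/∂d_o · δd_o)² + (∂f/∂d_i · δd_i)²) = √(0.475 + 0.0834) = 0.747 cm
f = 20.1 cm, so δf/f = 0.747/20.1 = 0.0372.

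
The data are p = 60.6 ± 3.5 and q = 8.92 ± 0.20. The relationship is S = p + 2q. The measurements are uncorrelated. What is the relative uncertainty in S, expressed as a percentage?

4.49%

Each term contributes (cᵢ δxᵢ)² to (δS)²:
  (δp)² = 12.2;  (2·δq)² = 0.160
δS = √(12.4) = 3.52
S = 78.4, so δS/S = 3.52/78.4 = 0.0449.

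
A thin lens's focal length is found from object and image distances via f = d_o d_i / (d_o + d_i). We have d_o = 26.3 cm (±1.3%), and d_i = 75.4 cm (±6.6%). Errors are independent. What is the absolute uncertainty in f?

∂f/∂d_o = (d_i/(d_o+d_i))² = 0.550;  ∂f/∂d_i = (d_o/(d_o+d_i))² = 0.0669
δf = √((∂f/∂d_o · δd_o)² + (∂f/∂d_i · δd_i)²) = √(0.0353 + 0.111) = 0.382 cm

0.382 cm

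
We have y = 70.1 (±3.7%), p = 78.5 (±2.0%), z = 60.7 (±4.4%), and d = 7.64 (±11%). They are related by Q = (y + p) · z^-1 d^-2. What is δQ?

Let u = y + p = 149. δu = √(δy² + δp²) = √(6.73 + 2.46) = 3.03, so δu/u = 0.0204.
Q is then a monomial in u, z, d:
δQ/Q = √((δu/u)² + (-1·δz/z)² + (-2·δd/d)²) = √(0.000416 + 0.00194 + 0.0484) = 0.225
Q = 0.0419, so δQ = 0.225 × 0.0419 = 0.00945.

0.00945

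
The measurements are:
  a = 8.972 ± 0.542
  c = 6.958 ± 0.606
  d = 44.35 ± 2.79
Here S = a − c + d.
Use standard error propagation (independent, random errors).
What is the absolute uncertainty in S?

For a sum/difference, combine absolute errors in quadrature:
  (δa)² = 0.294;  (δc)² = 0.367;  (δd)² = 7.78
δS = √(8.45) = 2.91

2.91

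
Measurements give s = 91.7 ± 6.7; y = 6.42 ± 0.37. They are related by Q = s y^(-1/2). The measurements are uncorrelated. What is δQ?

2.84

Products/powers → add relative errors in quadrature, weighted by exponent:
  (1·δs/s)² = (1×0.0731)² = 0.00534;  (−½·δy/y)² = (-0.5×0.0576)² = 0.000830
δQ/Q = √(0.00617) = 0.0785
Q = 36.2, so δQ = 0.0785 × 36.2 = 2.84.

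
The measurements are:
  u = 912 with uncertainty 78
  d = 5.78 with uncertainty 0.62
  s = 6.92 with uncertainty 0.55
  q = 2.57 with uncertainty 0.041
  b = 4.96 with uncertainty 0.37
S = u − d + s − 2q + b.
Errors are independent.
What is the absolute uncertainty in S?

78.0

Each term contributes (cᵢ δxᵢ)² to (δS)²:
  (δu)² = 6080;  (δd)² = 0.384;  (δs)² = 0.303;  (2·δq)² = 0.00672;  (δb)² = 0.137
δS = √(6080) = 78.0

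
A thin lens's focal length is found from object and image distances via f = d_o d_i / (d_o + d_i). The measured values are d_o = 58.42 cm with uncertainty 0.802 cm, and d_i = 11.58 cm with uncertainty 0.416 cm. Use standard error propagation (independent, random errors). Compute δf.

0.291 cm

∂f/∂d_o = (d_i/(d_o+d_i))² = 0.0274;  ∂f/∂d_i = (d_o/(d_o+d_i))² = 0.697
δf = √((∂f/∂d_o · δd_o)² + (∂f/∂d_i · δd_i)²) = √(0.000482 + 0.0840) = 0.291 cm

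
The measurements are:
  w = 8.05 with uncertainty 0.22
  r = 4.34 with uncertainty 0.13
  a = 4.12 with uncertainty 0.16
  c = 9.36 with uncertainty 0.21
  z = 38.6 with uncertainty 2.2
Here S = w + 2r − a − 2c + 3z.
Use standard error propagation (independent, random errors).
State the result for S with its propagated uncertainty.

110 ± 6.62

Each term contributes (cᵢ δxᵢ)² to (δS)²:
  (δw)² = 0.0484;  (2·δr)² = 0.0676;  (δa)² = 0.0256;  (2·δc)² = 0.176;  (3·δz)² = 43.6
δS = √(43.9) = 6.62
S = 110.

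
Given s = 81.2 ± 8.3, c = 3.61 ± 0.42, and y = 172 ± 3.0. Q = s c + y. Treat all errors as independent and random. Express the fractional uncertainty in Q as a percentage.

9.78%

Let p = s·c = 293. δp/p = √((1·δs/s)² + (1·δc/c)²) = √(0.0104 + 0.0135) = 0.155, so δp = 45.4.
Q = p + y: δQ = √(δp² + δy²) = √(2060 + 9.00) = 45.5
Q = 465, so δQ/Q = 45.5/465 = 0.0978.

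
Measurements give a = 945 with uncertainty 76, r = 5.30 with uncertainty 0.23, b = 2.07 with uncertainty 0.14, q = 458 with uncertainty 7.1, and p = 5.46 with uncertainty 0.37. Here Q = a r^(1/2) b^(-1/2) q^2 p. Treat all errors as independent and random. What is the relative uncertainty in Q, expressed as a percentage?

Q is a product of powers, so relative uncertainties combine in quadrature:
  (1·δa/a)² = (1×0.0804)² = 0.00647;  (½·δr/r)² = (0.5×0.0434)² = 0.000471;  (−½·δb/b)² = (-0.5×0.0676)² = 0.00114;  (2·δq/q)² = (2×0.0155)² = 0.000961;  (1·δp/p)² = (1×0.0678)² = 0.00459
δQ/Q = √(0.0136) = 0.117

11.7%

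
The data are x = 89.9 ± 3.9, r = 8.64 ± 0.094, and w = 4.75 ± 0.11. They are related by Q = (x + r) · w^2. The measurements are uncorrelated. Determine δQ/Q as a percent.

Let u = x + r = 98.5. δu = √(δx² + δr²) = √(15.2 + 0.00884) = 3.90, so δu/u = 0.0396.
Q is then a monomial in u, w:
δQ/Q = √((δu/u)² + (2·δw/w)²) = √(0.00157 + 0.00215) = 0.0609

6.09%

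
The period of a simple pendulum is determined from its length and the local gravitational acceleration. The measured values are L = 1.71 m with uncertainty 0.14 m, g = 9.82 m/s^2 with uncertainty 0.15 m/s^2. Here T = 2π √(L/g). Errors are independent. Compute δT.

0.109 s

Since T is a product/quotient, work with relative uncertainties:
  (½·δL/L)² = (0.5×0.0819)² = 0.00168;  (−½·δg/g)² = (-0.5×0.0153)² = 5.83e-05
δT/T = √(0.00173) = 0.0416
T = 2.62 s, so δT = 0.0416 × 2.62 = 0.109 s.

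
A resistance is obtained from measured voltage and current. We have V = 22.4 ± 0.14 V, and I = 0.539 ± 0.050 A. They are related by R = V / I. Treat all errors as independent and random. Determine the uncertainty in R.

For a monomial R ∝ V, I^-1, fractional errors add in quadrature:
  (1·δV/V)² = (1×0.00625)² = 3.91e-05;  (-1·δI/I)² = (-1×0.0928)² = 0.00861
δR/R = √(0.00864) = 0.0930
R = 41.6 Ω, so δR = 0.0930 × 41.6 = 3.86 Ω.

3.86 Ω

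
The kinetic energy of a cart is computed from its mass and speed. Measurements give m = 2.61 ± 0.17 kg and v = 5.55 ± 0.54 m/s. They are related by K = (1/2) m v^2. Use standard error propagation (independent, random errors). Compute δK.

8.25 J

Since K is a product/quotient, work with relative uncertainties:
  (1·δm/m)² = (1×0.0651)² = 0.00424;  (2·δv/v)² = (2×0.0973)² = 0.0379
δK/K = √(0.0421) = 0.205
K = 40.2 J, so δK = 0.205 × 40.2 = 8.25 J.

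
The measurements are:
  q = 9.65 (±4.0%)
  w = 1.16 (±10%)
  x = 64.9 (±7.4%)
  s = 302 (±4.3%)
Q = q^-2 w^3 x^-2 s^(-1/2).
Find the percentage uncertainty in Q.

34.5%

For a monomial Q ∝ q^-2, w^3, x^-2, s^(-1/2), fractional errors add in quadrature:
  (-2·δq/q)² = (-2×0.0400)² = 0.00640;  (3·δw/w)² = (3×0.100)² = 0.0900;  (-2·δx/x)² = (-2×0.0740)² = 0.0219;  (−½·δs/s)² = (-0.5×0.0430)² = 0.000462
δQ/Q = √(0.119) = 0.345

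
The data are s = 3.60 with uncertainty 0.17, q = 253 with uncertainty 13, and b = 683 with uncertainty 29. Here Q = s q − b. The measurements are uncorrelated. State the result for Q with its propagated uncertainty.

Let p = s·q = 911. δp/p = √((1·δs/s)² + (1·δq/q)²) = √(0.00223 + 0.00264) = 0.0698, so δp = 63.6.
Q = p − b: δQ = √(δp² + δb²) = √(4040 + 841) = 69.9
Q = 228.

228 ± 69.9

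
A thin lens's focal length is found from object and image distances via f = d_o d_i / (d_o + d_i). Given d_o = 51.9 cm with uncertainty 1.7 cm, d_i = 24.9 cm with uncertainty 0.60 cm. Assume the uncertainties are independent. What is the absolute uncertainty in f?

∂f/∂d_o = (d_i/(d_o+d_i))² = 0.105;  ∂f/∂d_i = (d_o/(d_o+d_i))² = 0.457
δf = √((∂f/∂d_o · δd_o)² + (∂f/∂d_i · δd_i)²) = √(0.0319 + 0.0751) = 0.327 cm

0.327 cm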